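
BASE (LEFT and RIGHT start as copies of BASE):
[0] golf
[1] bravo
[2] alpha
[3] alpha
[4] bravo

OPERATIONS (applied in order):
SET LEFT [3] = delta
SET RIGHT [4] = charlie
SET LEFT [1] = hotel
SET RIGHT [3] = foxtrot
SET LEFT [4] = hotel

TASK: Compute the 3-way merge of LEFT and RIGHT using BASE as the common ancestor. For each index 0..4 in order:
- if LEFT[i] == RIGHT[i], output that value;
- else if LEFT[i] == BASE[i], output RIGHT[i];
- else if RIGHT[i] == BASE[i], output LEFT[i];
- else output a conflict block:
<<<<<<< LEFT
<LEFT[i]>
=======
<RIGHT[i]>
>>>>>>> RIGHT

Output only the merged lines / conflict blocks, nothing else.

Answer: golf
hotel
alpha
<<<<<<< LEFT
delta
=======
foxtrot
>>>>>>> RIGHT
<<<<<<< LEFT
hotel
=======
charlie
>>>>>>> RIGHT

Derivation:
Final LEFT:  [golf, hotel, alpha, delta, hotel]
Final RIGHT: [golf, bravo, alpha, foxtrot, charlie]
i=0: L=golf R=golf -> agree -> golf
i=1: L=hotel, R=bravo=BASE -> take LEFT -> hotel
i=2: L=alpha R=alpha -> agree -> alpha
i=3: BASE=alpha L=delta R=foxtrot all differ -> CONFLICT
i=4: BASE=bravo L=hotel R=charlie all differ -> CONFLICT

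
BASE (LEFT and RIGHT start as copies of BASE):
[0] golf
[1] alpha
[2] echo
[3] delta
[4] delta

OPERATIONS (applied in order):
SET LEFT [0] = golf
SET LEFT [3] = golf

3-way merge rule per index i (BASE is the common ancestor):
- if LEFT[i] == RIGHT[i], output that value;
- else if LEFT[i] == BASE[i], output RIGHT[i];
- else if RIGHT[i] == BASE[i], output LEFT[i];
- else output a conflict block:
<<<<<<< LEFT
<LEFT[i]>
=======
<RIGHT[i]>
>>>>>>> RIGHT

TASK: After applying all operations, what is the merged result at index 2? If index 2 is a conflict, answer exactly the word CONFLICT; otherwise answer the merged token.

Answer: echo

Derivation:
Final LEFT:  [golf, alpha, echo, golf, delta]
Final RIGHT: [golf, alpha, echo, delta, delta]
i=0: L=golf R=golf -> agree -> golf
i=1: L=alpha R=alpha -> agree -> alpha
i=2: L=echo R=echo -> agree -> echo
i=3: L=golf, R=delta=BASE -> take LEFT -> golf
i=4: L=delta R=delta -> agree -> delta
Index 2 -> echo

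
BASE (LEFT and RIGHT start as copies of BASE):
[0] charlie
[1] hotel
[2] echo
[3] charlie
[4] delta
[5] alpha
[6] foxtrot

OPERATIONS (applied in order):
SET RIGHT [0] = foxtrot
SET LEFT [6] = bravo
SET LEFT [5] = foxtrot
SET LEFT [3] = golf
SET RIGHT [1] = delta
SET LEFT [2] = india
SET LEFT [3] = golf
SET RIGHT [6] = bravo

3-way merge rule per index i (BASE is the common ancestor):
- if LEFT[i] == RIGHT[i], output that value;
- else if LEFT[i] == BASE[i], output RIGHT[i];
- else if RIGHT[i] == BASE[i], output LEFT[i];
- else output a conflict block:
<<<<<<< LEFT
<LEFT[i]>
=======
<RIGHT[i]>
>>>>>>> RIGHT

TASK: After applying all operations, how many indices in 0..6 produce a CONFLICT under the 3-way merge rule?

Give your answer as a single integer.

Answer: 0

Derivation:
Final LEFT:  [charlie, hotel, india, golf, delta, foxtrot, bravo]
Final RIGHT: [foxtrot, delta, echo, charlie, delta, alpha, bravo]
i=0: L=charlie=BASE, R=foxtrot -> take RIGHT -> foxtrot
i=1: L=hotel=BASE, R=delta -> take RIGHT -> delta
i=2: L=india, R=echo=BASE -> take LEFT -> india
i=3: L=golf, R=charlie=BASE -> take LEFT -> golf
i=4: L=delta R=delta -> agree -> delta
i=5: L=foxtrot, R=alpha=BASE -> take LEFT -> foxtrot
i=6: L=bravo R=bravo -> agree -> bravo
Conflict count: 0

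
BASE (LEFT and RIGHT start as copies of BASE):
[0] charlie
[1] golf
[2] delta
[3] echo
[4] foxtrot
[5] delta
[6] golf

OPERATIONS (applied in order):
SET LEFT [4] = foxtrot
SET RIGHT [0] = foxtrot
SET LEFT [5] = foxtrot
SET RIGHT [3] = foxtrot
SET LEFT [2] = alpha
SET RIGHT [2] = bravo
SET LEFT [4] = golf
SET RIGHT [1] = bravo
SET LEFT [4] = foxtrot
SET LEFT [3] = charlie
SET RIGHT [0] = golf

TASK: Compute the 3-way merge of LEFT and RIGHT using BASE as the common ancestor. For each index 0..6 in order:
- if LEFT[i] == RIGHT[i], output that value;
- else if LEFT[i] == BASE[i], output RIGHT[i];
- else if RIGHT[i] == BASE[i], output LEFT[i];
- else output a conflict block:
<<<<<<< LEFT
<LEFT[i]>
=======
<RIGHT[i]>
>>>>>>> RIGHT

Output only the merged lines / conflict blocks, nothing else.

Final LEFT:  [charlie, golf, alpha, charlie, foxtrot, foxtrot, golf]
Final RIGHT: [golf, bravo, bravo, foxtrot, foxtrot, delta, golf]
i=0: L=charlie=BASE, R=golf -> take RIGHT -> golf
i=1: L=golf=BASE, R=bravo -> take RIGHT -> bravo
i=2: BASE=delta L=alpha R=bravo all differ -> CONFLICT
i=3: BASE=echo L=charlie R=foxtrot all differ -> CONFLICT
i=4: L=foxtrot R=foxtrot -> agree -> foxtrot
i=5: L=foxtrot, R=delta=BASE -> take LEFT -> foxtrot
i=6: L=golf R=golf -> agree -> golf

Answer: golf
bravo
<<<<<<< LEFT
alpha
=======
bravo
>>>>>>> RIGHT
<<<<<<< LEFT
charlie
=======
foxtrot
>>>>>>> RIGHT
foxtrot
foxtrot
golf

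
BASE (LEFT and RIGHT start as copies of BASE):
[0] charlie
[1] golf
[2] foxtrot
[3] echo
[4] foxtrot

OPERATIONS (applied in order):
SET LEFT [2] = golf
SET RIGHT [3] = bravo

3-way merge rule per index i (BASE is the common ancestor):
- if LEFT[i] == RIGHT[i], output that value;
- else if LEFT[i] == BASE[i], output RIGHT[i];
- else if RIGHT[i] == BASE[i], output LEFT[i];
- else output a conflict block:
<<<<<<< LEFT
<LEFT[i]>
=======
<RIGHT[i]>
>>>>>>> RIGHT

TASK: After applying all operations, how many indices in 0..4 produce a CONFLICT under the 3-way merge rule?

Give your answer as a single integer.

Answer: 0

Derivation:
Final LEFT:  [charlie, golf, golf, echo, foxtrot]
Final RIGHT: [charlie, golf, foxtrot, bravo, foxtrot]
i=0: L=charlie R=charlie -> agree -> charlie
i=1: L=golf R=golf -> agree -> golf
i=2: L=golf, R=foxtrot=BASE -> take LEFT -> golf
i=3: L=echo=BASE, R=bravo -> take RIGHT -> bravo
i=4: L=foxtrot R=foxtrot -> agree -> foxtrot
Conflict count: 0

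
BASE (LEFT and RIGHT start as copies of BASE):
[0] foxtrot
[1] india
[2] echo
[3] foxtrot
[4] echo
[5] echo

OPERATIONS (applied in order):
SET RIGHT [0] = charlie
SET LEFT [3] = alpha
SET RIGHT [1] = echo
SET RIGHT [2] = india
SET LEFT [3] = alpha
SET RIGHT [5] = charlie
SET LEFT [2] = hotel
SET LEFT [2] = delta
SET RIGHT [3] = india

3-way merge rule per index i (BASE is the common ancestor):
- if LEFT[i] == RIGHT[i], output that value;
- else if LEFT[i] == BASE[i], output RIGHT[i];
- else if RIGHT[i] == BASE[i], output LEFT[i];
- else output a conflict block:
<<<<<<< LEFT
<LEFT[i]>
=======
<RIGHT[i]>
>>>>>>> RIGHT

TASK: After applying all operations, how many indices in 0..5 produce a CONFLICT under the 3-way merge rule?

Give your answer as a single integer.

Answer: 2

Derivation:
Final LEFT:  [foxtrot, india, delta, alpha, echo, echo]
Final RIGHT: [charlie, echo, india, india, echo, charlie]
i=0: L=foxtrot=BASE, R=charlie -> take RIGHT -> charlie
i=1: L=india=BASE, R=echo -> take RIGHT -> echo
i=2: BASE=echo L=delta R=india all differ -> CONFLICT
i=3: BASE=foxtrot L=alpha R=india all differ -> CONFLICT
i=4: L=echo R=echo -> agree -> echo
i=5: L=echo=BASE, R=charlie -> take RIGHT -> charlie
Conflict count: 2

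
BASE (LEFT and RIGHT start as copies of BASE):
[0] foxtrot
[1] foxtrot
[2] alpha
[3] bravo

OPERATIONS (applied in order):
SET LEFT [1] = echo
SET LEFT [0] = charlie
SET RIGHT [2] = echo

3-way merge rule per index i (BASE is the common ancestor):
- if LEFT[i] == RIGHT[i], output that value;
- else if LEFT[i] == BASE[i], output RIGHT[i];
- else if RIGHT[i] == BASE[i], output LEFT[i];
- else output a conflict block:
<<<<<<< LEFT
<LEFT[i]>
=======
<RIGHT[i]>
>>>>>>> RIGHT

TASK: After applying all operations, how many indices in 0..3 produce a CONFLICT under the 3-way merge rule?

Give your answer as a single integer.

Final LEFT:  [charlie, echo, alpha, bravo]
Final RIGHT: [foxtrot, foxtrot, echo, bravo]
i=0: L=charlie, R=foxtrot=BASE -> take LEFT -> charlie
i=1: L=echo, R=foxtrot=BASE -> take LEFT -> echo
i=2: L=alpha=BASE, R=echo -> take RIGHT -> echo
i=3: L=bravo R=bravo -> agree -> bravo
Conflict count: 0

Answer: 0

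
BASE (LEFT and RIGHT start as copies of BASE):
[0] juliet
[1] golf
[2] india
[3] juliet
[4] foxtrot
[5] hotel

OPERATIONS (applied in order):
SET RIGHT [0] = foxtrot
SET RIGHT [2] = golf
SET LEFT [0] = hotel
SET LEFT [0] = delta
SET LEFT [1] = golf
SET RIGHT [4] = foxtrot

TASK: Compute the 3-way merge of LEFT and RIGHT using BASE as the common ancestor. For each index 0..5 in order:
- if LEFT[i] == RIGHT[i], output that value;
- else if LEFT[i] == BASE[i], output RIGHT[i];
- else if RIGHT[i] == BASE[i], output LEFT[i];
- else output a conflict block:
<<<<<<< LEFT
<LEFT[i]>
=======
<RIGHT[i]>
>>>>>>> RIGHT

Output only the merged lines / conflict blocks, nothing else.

Answer: <<<<<<< LEFT
delta
=======
foxtrot
>>>>>>> RIGHT
golf
golf
juliet
foxtrot
hotel

Derivation:
Final LEFT:  [delta, golf, india, juliet, foxtrot, hotel]
Final RIGHT: [foxtrot, golf, golf, juliet, foxtrot, hotel]
i=0: BASE=juliet L=delta R=foxtrot all differ -> CONFLICT
i=1: L=golf R=golf -> agree -> golf
i=2: L=india=BASE, R=golf -> take RIGHT -> golf
i=3: L=juliet R=juliet -> agree -> juliet
i=4: L=foxtrot R=foxtrot -> agree -> foxtrot
i=5: L=hotel R=hotel -> agree -> hotel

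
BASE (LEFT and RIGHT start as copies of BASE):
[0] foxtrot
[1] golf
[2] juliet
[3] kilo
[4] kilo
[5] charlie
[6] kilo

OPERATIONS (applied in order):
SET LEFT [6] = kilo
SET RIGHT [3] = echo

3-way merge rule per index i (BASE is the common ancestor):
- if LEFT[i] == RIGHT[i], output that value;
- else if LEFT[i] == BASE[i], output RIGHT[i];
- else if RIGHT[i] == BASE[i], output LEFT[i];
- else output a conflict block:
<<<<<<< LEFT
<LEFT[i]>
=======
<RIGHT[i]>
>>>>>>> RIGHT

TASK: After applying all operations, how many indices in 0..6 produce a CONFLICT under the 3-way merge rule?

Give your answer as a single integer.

Final LEFT:  [foxtrot, golf, juliet, kilo, kilo, charlie, kilo]
Final RIGHT: [foxtrot, golf, juliet, echo, kilo, charlie, kilo]
i=0: L=foxtrot R=foxtrot -> agree -> foxtrot
i=1: L=golf R=golf -> agree -> golf
i=2: L=juliet R=juliet -> agree -> juliet
i=3: L=kilo=BASE, R=echo -> take RIGHT -> echo
i=4: L=kilo R=kilo -> agree -> kilo
i=5: L=charlie R=charlie -> agree -> charlie
i=6: L=kilo R=kilo -> agree -> kilo
Conflict count: 0

Answer: 0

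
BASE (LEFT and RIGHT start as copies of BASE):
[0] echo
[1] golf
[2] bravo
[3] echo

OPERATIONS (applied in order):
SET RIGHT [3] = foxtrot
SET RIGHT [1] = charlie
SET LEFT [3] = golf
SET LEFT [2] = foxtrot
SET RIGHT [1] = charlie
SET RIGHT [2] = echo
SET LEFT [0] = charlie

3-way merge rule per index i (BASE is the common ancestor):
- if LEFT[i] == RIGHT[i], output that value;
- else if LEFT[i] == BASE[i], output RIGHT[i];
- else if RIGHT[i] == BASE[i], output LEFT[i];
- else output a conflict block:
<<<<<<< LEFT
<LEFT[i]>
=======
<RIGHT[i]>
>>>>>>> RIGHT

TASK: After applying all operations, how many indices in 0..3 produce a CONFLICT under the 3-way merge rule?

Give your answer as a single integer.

Final LEFT:  [charlie, golf, foxtrot, golf]
Final RIGHT: [echo, charlie, echo, foxtrot]
i=0: L=charlie, R=echo=BASE -> take LEFT -> charlie
i=1: L=golf=BASE, R=charlie -> take RIGHT -> charlie
i=2: BASE=bravo L=foxtrot R=echo all differ -> CONFLICT
i=3: BASE=echo L=golf R=foxtrot all differ -> CONFLICT
Conflict count: 2

Answer: 2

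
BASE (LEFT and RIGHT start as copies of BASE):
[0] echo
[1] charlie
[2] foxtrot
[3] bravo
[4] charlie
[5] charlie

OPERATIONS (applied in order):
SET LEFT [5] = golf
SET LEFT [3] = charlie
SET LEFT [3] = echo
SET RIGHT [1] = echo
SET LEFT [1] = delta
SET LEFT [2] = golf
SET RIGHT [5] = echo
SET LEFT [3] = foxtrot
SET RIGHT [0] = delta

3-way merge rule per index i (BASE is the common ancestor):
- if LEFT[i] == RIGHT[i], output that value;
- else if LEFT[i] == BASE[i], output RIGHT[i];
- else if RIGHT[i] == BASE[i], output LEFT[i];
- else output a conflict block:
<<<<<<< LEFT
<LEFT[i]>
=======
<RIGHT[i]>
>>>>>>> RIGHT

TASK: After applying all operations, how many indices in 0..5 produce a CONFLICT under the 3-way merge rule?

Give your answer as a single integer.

Answer: 2

Derivation:
Final LEFT:  [echo, delta, golf, foxtrot, charlie, golf]
Final RIGHT: [delta, echo, foxtrot, bravo, charlie, echo]
i=0: L=echo=BASE, R=delta -> take RIGHT -> delta
i=1: BASE=charlie L=delta R=echo all differ -> CONFLICT
i=2: L=golf, R=foxtrot=BASE -> take LEFT -> golf
i=3: L=foxtrot, R=bravo=BASE -> take LEFT -> foxtrot
i=4: L=charlie R=charlie -> agree -> charlie
i=5: BASE=charlie L=golf R=echo all differ -> CONFLICT
Conflict count: 2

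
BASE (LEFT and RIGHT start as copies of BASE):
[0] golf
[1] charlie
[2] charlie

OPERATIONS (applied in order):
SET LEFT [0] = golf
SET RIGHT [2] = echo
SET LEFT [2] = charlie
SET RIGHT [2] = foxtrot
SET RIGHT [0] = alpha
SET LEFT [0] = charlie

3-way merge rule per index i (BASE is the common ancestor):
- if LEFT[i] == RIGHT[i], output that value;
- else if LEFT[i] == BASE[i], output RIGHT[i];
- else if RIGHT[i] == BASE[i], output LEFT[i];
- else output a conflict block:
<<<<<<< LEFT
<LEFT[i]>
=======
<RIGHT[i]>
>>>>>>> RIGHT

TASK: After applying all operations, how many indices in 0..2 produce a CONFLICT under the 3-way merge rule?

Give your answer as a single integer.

Answer: 1

Derivation:
Final LEFT:  [charlie, charlie, charlie]
Final RIGHT: [alpha, charlie, foxtrot]
i=0: BASE=golf L=charlie R=alpha all differ -> CONFLICT
i=1: L=charlie R=charlie -> agree -> charlie
i=2: L=charlie=BASE, R=foxtrot -> take RIGHT -> foxtrot
Conflict count: 1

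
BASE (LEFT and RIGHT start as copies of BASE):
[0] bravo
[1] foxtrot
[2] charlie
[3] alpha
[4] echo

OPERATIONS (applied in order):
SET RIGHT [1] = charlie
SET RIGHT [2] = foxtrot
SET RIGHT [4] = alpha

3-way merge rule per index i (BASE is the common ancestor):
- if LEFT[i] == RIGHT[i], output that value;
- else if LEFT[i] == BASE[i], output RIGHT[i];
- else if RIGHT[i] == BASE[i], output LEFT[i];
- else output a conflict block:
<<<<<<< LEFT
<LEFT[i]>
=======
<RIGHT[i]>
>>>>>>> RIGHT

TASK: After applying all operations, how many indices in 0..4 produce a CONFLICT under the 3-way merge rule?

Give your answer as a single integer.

Final LEFT:  [bravo, foxtrot, charlie, alpha, echo]
Final RIGHT: [bravo, charlie, foxtrot, alpha, alpha]
i=0: L=bravo R=bravo -> agree -> bravo
i=1: L=foxtrot=BASE, R=charlie -> take RIGHT -> charlie
i=2: L=charlie=BASE, R=foxtrot -> take RIGHT -> foxtrot
i=3: L=alpha R=alpha -> agree -> alpha
i=4: L=echo=BASE, R=alpha -> take RIGHT -> alpha
Conflict count: 0

Answer: 0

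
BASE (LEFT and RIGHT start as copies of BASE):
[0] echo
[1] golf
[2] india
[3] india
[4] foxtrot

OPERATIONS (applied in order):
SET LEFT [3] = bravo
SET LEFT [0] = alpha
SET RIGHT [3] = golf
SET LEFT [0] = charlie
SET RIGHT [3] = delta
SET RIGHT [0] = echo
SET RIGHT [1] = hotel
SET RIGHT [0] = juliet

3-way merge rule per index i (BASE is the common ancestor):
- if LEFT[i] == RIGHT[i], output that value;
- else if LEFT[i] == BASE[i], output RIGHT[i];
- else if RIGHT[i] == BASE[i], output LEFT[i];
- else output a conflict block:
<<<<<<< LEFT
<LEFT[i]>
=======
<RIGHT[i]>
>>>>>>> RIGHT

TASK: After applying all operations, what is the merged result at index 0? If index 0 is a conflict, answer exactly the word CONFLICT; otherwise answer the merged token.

Final LEFT:  [charlie, golf, india, bravo, foxtrot]
Final RIGHT: [juliet, hotel, india, delta, foxtrot]
i=0: BASE=echo L=charlie R=juliet all differ -> CONFLICT
i=1: L=golf=BASE, R=hotel -> take RIGHT -> hotel
i=2: L=india R=india -> agree -> india
i=3: BASE=india L=bravo R=delta all differ -> CONFLICT
i=4: L=foxtrot R=foxtrot -> agree -> foxtrot
Index 0 -> CONFLICT

Answer: CONFLICT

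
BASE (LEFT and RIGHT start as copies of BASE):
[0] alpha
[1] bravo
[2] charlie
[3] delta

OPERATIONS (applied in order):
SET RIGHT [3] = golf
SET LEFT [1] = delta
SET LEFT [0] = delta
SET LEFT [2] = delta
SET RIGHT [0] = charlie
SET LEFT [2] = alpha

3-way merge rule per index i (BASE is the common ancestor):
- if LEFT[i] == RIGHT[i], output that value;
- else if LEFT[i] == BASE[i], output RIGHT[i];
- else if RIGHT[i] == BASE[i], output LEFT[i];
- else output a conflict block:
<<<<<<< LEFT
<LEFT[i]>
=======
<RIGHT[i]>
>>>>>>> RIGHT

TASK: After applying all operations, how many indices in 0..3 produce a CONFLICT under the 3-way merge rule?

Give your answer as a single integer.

Final LEFT:  [delta, delta, alpha, delta]
Final RIGHT: [charlie, bravo, charlie, golf]
i=0: BASE=alpha L=delta R=charlie all differ -> CONFLICT
i=1: L=delta, R=bravo=BASE -> take LEFT -> delta
i=2: L=alpha, R=charlie=BASE -> take LEFT -> alpha
i=3: L=delta=BASE, R=golf -> take RIGHT -> golf
Conflict count: 1

Answer: 1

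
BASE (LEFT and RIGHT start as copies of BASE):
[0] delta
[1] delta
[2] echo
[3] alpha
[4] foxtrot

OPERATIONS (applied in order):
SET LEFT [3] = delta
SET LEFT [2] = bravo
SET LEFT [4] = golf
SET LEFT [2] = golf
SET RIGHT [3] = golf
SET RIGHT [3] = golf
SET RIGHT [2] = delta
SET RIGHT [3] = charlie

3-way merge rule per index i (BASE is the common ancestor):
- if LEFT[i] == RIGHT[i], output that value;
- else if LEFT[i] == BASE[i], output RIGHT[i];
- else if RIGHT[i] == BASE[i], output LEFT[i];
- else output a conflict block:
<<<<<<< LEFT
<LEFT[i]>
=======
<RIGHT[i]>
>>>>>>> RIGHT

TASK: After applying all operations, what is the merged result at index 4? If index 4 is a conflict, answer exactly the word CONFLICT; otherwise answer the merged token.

Answer: golf

Derivation:
Final LEFT:  [delta, delta, golf, delta, golf]
Final RIGHT: [delta, delta, delta, charlie, foxtrot]
i=0: L=delta R=delta -> agree -> delta
i=1: L=delta R=delta -> agree -> delta
i=2: BASE=echo L=golf R=delta all differ -> CONFLICT
i=3: BASE=alpha L=delta R=charlie all differ -> CONFLICT
i=4: L=golf, R=foxtrot=BASE -> take LEFT -> golf
Index 4 -> golf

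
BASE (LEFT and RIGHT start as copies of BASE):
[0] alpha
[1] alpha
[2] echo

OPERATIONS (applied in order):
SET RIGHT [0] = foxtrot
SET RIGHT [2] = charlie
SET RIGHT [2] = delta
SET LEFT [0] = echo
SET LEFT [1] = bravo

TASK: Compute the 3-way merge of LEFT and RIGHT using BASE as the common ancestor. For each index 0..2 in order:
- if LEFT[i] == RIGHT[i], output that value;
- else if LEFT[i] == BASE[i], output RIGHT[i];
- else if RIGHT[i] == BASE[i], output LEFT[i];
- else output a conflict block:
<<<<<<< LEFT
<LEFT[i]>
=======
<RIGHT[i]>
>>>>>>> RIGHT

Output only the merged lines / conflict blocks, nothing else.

Answer: <<<<<<< LEFT
echo
=======
foxtrot
>>>>>>> RIGHT
bravo
delta

Derivation:
Final LEFT:  [echo, bravo, echo]
Final RIGHT: [foxtrot, alpha, delta]
i=0: BASE=alpha L=echo R=foxtrot all differ -> CONFLICT
i=1: L=bravo, R=alpha=BASE -> take LEFT -> bravo
i=2: L=echo=BASE, R=delta -> take RIGHT -> delta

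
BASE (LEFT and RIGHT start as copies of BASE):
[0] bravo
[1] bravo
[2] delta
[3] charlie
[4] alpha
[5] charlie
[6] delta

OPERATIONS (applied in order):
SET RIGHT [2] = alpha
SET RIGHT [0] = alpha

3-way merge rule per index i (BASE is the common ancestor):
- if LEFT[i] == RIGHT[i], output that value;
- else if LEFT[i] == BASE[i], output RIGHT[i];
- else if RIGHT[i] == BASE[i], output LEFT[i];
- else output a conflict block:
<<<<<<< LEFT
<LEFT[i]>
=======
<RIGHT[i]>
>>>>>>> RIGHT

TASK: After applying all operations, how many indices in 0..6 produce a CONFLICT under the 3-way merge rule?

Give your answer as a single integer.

Final LEFT:  [bravo, bravo, delta, charlie, alpha, charlie, delta]
Final RIGHT: [alpha, bravo, alpha, charlie, alpha, charlie, delta]
i=0: L=bravo=BASE, R=alpha -> take RIGHT -> alpha
i=1: L=bravo R=bravo -> agree -> bravo
i=2: L=delta=BASE, R=alpha -> take RIGHT -> alpha
i=3: L=charlie R=charlie -> agree -> charlie
i=4: L=alpha R=alpha -> agree -> alpha
i=5: L=charlie R=charlie -> agree -> charlie
i=6: L=delta R=delta -> agree -> delta
Conflict count: 0

Answer: 0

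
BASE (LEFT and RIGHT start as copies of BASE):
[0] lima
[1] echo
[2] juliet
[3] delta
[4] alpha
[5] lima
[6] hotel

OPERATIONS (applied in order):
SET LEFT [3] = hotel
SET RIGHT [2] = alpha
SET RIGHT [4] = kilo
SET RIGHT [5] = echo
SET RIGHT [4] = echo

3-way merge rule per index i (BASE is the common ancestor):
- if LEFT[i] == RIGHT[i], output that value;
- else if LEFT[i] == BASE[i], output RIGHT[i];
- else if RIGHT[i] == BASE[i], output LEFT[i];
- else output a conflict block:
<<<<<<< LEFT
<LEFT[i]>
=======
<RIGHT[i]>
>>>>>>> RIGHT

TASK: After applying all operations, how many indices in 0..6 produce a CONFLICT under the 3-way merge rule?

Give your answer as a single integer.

Answer: 0

Derivation:
Final LEFT:  [lima, echo, juliet, hotel, alpha, lima, hotel]
Final RIGHT: [lima, echo, alpha, delta, echo, echo, hotel]
i=0: L=lima R=lima -> agree -> lima
i=1: L=echo R=echo -> agree -> echo
i=2: L=juliet=BASE, R=alpha -> take RIGHT -> alpha
i=3: L=hotel, R=delta=BASE -> take LEFT -> hotel
i=4: L=alpha=BASE, R=echo -> take RIGHT -> echo
i=5: L=lima=BASE, R=echo -> take RIGHT -> echo
i=6: L=hotel R=hotel -> agree -> hotel
Conflict count: 0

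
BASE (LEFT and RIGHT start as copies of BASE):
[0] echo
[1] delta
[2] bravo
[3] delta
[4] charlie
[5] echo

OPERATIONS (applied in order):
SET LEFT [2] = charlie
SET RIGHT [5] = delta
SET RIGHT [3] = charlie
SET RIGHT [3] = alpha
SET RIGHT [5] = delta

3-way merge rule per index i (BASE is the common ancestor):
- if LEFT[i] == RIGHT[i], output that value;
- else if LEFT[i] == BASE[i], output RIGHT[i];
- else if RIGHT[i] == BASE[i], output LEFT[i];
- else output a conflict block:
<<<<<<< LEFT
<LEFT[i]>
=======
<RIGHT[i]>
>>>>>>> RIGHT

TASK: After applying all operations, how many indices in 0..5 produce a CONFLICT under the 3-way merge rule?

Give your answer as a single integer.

Answer: 0

Derivation:
Final LEFT:  [echo, delta, charlie, delta, charlie, echo]
Final RIGHT: [echo, delta, bravo, alpha, charlie, delta]
i=0: L=echo R=echo -> agree -> echo
i=1: L=delta R=delta -> agree -> delta
i=2: L=charlie, R=bravo=BASE -> take LEFT -> charlie
i=3: L=delta=BASE, R=alpha -> take RIGHT -> alpha
i=4: L=charlie R=charlie -> agree -> charlie
i=5: L=echo=BASE, R=delta -> take RIGHT -> delta
Conflict count: 0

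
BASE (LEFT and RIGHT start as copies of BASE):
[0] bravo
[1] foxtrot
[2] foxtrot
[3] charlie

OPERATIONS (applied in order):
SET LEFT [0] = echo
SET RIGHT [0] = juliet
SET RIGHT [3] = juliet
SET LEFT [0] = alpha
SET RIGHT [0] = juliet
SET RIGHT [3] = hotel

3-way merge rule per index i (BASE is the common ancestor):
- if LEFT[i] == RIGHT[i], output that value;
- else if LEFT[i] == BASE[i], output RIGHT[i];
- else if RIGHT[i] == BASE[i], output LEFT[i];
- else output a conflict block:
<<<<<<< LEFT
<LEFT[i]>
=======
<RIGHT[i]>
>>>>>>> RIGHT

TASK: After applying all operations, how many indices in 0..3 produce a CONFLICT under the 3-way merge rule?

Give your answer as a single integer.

Answer: 1

Derivation:
Final LEFT:  [alpha, foxtrot, foxtrot, charlie]
Final RIGHT: [juliet, foxtrot, foxtrot, hotel]
i=0: BASE=bravo L=alpha R=juliet all differ -> CONFLICT
i=1: L=foxtrot R=foxtrot -> agree -> foxtrot
i=2: L=foxtrot R=foxtrot -> agree -> foxtrot
i=3: L=charlie=BASE, R=hotel -> take RIGHT -> hotel
Conflict count: 1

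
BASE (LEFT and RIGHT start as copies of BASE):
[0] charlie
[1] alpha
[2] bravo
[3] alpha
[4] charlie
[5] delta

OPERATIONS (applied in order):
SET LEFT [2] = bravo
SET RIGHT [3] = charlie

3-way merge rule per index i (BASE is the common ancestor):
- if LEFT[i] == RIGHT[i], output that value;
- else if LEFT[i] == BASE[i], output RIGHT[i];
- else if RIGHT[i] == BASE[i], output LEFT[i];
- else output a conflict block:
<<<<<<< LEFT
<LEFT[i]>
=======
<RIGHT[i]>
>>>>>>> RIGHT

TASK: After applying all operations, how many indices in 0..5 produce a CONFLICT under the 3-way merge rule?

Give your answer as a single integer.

Answer: 0

Derivation:
Final LEFT:  [charlie, alpha, bravo, alpha, charlie, delta]
Final RIGHT: [charlie, alpha, bravo, charlie, charlie, delta]
i=0: L=charlie R=charlie -> agree -> charlie
i=1: L=alpha R=alpha -> agree -> alpha
i=2: L=bravo R=bravo -> agree -> bravo
i=3: L=alpha=BASE, R=charlie -> take RIGHT -> charlie
i=4: L=charlie R=charlie -> agree -> charlie
i=5: L=delta R=delta -> agree -> delta
Conflict count: 0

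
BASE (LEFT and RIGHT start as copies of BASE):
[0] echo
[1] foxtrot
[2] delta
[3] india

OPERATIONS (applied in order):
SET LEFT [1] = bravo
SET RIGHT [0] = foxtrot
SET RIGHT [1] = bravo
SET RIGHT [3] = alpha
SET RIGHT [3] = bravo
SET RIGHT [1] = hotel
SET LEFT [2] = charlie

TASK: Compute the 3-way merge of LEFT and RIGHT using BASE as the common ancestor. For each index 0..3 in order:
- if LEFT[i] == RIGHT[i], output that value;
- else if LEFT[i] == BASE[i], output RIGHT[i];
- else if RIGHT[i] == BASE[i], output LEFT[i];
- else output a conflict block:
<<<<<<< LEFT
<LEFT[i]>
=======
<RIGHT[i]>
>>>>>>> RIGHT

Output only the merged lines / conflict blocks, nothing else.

Answer: foxtrot
<<<<<<< LEFT
bravo
=======
hotel
>>>>>>> RIGHT
charlie
bravo

Derivation:
Final LEFT:  [echo, bravo, charlie, india]
Final RIGHT: [foxtrot, hotel, delta, bravo]
i=0: L=echo=BASE, R=foxtrot -> take RIGHT -> foxtrot
i=1: BASE=foxtrot L=bravo R=hotel all differ -> CONFLICT
i=2: L=charlie, R=delta=BASE -> take LEFT -> charlie
i=3: L=india=BASE, R=bravo -> take RIGHT -> bravo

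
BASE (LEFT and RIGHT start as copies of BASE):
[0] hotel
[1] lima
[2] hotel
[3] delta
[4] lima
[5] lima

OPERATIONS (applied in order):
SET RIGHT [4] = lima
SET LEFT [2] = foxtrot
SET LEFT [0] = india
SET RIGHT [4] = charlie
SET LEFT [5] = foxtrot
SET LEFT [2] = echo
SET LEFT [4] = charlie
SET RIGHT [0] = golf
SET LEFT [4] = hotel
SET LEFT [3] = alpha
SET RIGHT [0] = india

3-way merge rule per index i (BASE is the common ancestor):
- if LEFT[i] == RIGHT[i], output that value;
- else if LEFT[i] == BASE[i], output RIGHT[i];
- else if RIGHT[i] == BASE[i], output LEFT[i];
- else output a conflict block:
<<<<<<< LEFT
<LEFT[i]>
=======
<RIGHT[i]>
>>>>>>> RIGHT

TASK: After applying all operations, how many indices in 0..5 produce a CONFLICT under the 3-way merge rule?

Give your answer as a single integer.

Answer: 1

Derivation:
Final LEFT:  [india, lima, echo, alpha, hotel, foxtrot]
Final RIGHT: [india, lima, hotel, delta, charlie, lima]
i=0: L=india R=india -> agree -> india
i=1: L=lima R=lima -> agree -> lima
i=2: L=echo, R=hotel=BASE -> take LEFT -> echo
i=3: L=alpha, R=delta=BASE -> take LEFT -> alpha
i=4: BASE=lima L=hotel R=charlie all differ -> CONFLICT
i=5: L=foxtrot, R=lima=BASE -> take LEFT -> foxtrot
Conflict count: 1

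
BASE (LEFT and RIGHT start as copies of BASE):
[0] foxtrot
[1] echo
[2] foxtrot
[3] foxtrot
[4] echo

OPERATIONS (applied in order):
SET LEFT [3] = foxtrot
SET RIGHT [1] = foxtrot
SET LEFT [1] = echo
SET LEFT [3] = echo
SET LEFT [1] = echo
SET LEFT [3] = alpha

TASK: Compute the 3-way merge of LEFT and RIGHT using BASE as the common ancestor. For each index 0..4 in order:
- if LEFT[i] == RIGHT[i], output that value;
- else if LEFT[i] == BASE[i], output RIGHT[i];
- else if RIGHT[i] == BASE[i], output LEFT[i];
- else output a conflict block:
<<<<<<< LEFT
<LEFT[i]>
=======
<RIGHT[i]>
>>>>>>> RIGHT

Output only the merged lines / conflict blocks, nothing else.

Answer: foxtrot
foxtrot
foxtrot
alpha
echo

Derivation:
Final LEFT:  [foxtrot, echo, foxtrot, alpha, echo]
Final RIGHT: [foxtrot, foxtrot, foxtrot, foxtrot, echo]
i=0: L=foxtrot R=foxtrot -> agree -> foxtrot
i=1: L=echo=BASE, R=foxtrot -> take RIGHT -> foxtrot
i=2: L=foxtrot R=foxtrot -> agree -> foxtrot
i=3: L=alpha, R=foxtrot=BASE -> take LEFT -> alpha
i=4: L=echo R=echo -> agree -> echo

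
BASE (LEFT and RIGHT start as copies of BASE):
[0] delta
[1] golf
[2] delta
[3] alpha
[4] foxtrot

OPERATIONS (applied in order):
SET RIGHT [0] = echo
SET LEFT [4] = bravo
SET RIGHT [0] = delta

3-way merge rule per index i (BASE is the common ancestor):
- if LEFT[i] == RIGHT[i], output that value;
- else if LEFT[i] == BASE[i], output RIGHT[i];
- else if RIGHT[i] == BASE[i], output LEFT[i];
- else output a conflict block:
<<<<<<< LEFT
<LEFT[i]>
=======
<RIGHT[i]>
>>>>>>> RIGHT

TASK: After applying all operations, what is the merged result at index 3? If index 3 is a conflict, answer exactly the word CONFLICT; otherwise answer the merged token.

Final LEFT:  [delta, golf, delta, alpha, bravo]
Final RIGHT: [delta, golf, delta, alpha, foxtrot]
i=0: L=delta R=delta -> agree -> delta
i=1: L=golf R=golf -> agree -> golf
i=2: L=delta R=delta -> agree -> delta
i=3: L=alpha R=alpha -> agree -> alpha
i=4: L=bravo, R=foxtrot=BASE -> take LEFT -> bravo
Index 3 -> alpha

Answer: alpha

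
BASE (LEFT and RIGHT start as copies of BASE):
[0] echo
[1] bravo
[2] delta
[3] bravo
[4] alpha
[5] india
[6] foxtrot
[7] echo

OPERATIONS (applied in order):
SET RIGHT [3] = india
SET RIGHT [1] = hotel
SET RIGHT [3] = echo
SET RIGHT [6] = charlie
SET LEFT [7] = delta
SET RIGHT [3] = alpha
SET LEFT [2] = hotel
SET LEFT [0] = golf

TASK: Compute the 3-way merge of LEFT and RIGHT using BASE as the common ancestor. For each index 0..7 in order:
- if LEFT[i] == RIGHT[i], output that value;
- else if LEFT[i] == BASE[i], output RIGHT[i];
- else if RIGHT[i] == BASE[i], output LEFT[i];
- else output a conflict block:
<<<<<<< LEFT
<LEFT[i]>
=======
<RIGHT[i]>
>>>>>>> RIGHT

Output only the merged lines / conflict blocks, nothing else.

Answer: golf
hotel
hotel
alpha
alpha
india
charlie
delta

Derivation:
Final LEFT:  [golf, bravo, hotel, bravo, alpha, india, foxtrot, delta]
Final RIGHT: [echo, hotel, delta, alpha, alpha, india, charlie, echo]
i=0: L=golf, R=echo=BASE -> take LEFT -> golf
i=1: L=bravo=BASE, R=hotel -> take RIGHT -> hotel
i=2: L=hotel, R=delta=BASE -> take LEFT -> hotel
i=3: L=bravo=BASE, R=alpha -> take RIGHT -> alpha
i=4: L=alpha R=alpha -> agree -> alpha
i=5: L=india R=india -> agree -> india
i=6: L=foxtrot=BASE, R=charlie -> take RIGHT -> charlie
i=7: L=delta, R=echo=BASE -> take LEFT -> delta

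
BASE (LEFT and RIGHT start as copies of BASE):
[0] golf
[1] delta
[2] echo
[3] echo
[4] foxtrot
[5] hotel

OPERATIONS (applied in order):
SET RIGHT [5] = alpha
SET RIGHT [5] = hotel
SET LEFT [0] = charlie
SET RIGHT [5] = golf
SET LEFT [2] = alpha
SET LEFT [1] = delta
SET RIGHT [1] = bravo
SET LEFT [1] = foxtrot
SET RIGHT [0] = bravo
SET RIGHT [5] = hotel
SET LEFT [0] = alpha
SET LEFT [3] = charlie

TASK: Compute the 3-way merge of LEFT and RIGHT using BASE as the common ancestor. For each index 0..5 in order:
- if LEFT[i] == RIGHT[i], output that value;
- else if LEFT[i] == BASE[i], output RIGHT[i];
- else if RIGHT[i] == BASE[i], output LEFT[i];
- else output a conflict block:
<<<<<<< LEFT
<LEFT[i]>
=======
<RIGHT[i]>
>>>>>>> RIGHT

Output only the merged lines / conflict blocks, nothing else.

Answer: <<<<<<< LEFT
alpha
=======
bravo
>>>>>>> RIGHT
<<<<<<< LEFT
foxtrot
=======
bravo
>>>>>>> RIGHT
alpha
charlie
foxtrot
hotel

Derivation:
Final LEFT:  [alpha, foxtrot, alpha, charlie, foxtrot, hotel]
Final RIGHT: [bravo, bravo, echo, echo, foxtrot, hotel]
i=0: BASE=golf L=alpha R=bravo all differ -> CONFLICT
i=1: BASE=delta L=foxtrot R=bravo all differ -> CONFLICT
i=2: L=alpha, R=echo=BASE -> take LEFT -> alpha
i=3: L=charlie, R=echo=BASE -> take LEFT -> charlie
i=4: L=foxtrot R=foxtrot -> agree -> foxtrot
i=5: L=hotel R=hotel -> agree -> hotel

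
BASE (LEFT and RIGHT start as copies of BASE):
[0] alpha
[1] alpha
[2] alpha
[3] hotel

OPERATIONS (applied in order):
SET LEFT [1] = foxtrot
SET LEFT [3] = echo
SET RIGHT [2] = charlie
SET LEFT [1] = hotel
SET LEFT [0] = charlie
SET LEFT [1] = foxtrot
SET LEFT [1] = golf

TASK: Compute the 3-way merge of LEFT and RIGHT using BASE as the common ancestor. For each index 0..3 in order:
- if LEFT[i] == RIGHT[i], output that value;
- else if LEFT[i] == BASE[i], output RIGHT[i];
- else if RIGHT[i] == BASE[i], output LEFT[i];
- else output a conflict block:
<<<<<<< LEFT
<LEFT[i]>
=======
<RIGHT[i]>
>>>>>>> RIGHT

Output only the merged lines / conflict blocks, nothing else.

Final LEFT:  [charlie, golf, alpha, echo]
Final RIGHT: [alpha, alpha, charlie, hotel]
i=0: L=charlie, R=alpha=BASE -> take LEFT -> charlie
i=1: L=golf, R=alpha=BASE -> take LEFT -> golf
i=2: L=alpha=BASE, R=charlie -> take RIGHT -> charlie
i=3: L=echo, R=hotel=BASE -> take LEFT -> echo

Answer: charlie
golf
charlie
echo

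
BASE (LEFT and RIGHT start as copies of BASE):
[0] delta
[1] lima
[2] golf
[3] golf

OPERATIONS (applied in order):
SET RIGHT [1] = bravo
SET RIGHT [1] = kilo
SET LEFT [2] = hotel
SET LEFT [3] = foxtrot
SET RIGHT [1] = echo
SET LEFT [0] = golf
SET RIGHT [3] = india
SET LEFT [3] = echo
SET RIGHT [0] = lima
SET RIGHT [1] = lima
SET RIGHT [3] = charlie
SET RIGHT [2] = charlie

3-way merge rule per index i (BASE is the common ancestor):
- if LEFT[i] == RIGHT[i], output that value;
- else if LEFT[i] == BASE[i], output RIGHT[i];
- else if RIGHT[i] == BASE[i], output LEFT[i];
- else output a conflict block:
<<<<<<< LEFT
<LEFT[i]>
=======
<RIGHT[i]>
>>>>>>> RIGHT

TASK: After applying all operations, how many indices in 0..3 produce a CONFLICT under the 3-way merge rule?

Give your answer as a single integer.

Final LEFT:  [golf, lima, hotel, echo]
Final RIGHT: [lima, lima, charlie, charlie]
i=0: BASE=delta L=golf R=lima all differ -> CONFLICT
i=1: L=lima R=lima -> agree -> lima
i=2: BASE=golf L=hotel R=charlie all differ -> CONFLICT
i=3: BASE=golf L=echo R=charlie all differ -> CONFLICT
Conflict count: 3

Answer: 3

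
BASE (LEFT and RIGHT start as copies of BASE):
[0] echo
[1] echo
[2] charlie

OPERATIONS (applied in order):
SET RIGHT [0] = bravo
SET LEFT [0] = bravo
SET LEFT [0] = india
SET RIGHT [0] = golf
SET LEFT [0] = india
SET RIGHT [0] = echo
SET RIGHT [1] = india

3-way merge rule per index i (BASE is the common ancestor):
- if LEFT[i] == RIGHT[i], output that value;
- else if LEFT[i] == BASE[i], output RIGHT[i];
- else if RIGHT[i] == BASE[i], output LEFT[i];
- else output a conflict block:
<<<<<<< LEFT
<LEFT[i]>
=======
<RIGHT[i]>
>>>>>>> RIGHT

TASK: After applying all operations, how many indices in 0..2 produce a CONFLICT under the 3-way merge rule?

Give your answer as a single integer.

Final LEFT:  [india, echo, charlie]
Final RIGHT: [echo, india, charlie]
i=0: L=india, R=echo=BASE -> take LEFT -> india
i=1: L=echo=BASE, R=india -> take RIGHT -> india
i=2: L=charlie R=charlie -> agree -> charlie
Conflict count: 0

Answer: 0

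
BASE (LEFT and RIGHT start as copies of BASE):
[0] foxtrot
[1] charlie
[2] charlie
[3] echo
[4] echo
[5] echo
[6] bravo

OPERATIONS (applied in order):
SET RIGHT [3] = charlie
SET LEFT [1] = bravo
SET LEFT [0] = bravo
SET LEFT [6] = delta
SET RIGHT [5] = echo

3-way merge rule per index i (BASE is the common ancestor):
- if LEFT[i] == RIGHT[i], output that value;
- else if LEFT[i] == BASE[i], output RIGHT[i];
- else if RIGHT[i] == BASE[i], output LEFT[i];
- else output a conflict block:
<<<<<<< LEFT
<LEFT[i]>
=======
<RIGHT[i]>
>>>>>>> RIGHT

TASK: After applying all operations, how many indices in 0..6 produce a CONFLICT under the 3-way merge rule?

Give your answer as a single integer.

Final LEFT:  [bravo, bravo, charlie, echo, echo, echo, delta]
Final RIGHT: [foxtrot, charlie, charlie, charlie, echo, echo, bravo]
i=0: L=bravo, R=foxtrot=BASE -> take LEFT -> bravo
i=1: L=bravo, R=charlie=BASE -> take LEFT -> bravo
i=2: L=charlie R=charlie -> agree -> charlie
i=3: L=echo=BASE, R=charlie -> take RIGHT -> charlie
i=4: L=echo R=echo -> agree -> echo
i=5: L=echo R=echo -> agree -> echo
i=6: L=delta, R=bravo=BASE -> take LEFT -> delta
Conflict count: 0

Answer: 0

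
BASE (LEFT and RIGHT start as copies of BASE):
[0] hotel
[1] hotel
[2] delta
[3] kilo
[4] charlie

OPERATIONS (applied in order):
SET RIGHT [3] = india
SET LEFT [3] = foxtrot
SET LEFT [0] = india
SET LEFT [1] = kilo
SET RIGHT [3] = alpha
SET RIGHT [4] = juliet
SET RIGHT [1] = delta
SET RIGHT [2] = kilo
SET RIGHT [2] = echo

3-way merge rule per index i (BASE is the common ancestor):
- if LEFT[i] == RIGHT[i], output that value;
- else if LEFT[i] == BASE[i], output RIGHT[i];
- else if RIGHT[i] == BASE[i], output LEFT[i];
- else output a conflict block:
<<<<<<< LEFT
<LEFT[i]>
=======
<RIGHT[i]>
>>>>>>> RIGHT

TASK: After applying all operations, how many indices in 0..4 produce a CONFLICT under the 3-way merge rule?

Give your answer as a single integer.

Final LEFT:  [india, kilo, delta, foxtrot, charlie]
Final RIGHT: [hotel, delta, echo, alpha, juliet]
i=0: L=india, R=hotel=BASE -> take LEFT -> india
i=1: BASE=hotel L=kilo R=delta all differ -> CONFLICT
i=2: L=delta=BASE, R=echo -> take RIGHT -> echo
i=3: BASE=kilo L=foxtrot R=alpha all differ -> CONFLICT
i=4: L=charlie=BASE, R=juliet -> take RIGHT -> juliet
Conflict count: 2

Answer: 2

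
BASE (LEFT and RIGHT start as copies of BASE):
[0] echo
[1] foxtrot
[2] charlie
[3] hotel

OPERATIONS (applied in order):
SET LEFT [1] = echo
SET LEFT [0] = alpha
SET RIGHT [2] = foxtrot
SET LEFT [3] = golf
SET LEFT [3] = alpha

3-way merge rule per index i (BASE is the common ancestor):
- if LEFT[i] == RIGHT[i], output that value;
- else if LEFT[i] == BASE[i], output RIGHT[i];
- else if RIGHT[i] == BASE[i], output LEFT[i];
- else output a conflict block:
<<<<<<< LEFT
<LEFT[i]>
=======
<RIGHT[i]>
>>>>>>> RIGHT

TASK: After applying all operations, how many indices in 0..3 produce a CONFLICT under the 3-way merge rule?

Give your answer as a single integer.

Answer: 0

Derivation:
Final LEFT:  [alpha, echo, charlie, alpha]
Final RIGHT: [echo, foxtrot, foxtrot, hotel]
i=0: L=alpha, R=echo=BASE -> take LEFT -> alpha
i=1: L=echo, R=foxtrot=BASE -> take LEFT -> echo
i=2: L=charlie=BASE, R=foxtrot -> take RIGHT -> foxtrot
i=3: L=alpha, R=hotel=BASE -> take LEFT -> alpha
Conflict count: 0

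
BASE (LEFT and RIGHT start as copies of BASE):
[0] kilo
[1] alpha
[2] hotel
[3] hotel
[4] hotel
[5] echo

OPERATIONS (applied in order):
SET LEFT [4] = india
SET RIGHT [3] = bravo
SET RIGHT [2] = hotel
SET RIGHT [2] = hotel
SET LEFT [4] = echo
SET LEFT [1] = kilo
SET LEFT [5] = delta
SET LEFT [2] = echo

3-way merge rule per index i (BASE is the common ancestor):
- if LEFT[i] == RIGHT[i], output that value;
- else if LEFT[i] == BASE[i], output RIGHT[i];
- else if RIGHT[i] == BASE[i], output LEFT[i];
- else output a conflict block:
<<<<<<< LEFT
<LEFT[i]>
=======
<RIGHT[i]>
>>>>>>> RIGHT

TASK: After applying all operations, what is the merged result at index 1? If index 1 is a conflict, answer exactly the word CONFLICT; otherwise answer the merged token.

Final LEFT:  [kilo, kilo, echo, hotel, echo, delta]
Final RIGHT: [kilo, alpha, hotel, bravo, hotel, echo]
i=0: L=kilo R=kilo -> agree -> kilo
i=1: L=kilo, R=alpha=BASE -> take LEFT -> kilo
i=2: L=echo, R=hotel=BASE -> take LEFT -> echo
i=3: L=hotel=BASE, R=bravo -> take RIGHT -> bravo
i=4: L=echo, R=hotel=BASE -> take LEFT -> echo
i=5: L=delta, R=echo=BASE -> take LEFT -> delta
Index 1 -> kilo

Answer: kilo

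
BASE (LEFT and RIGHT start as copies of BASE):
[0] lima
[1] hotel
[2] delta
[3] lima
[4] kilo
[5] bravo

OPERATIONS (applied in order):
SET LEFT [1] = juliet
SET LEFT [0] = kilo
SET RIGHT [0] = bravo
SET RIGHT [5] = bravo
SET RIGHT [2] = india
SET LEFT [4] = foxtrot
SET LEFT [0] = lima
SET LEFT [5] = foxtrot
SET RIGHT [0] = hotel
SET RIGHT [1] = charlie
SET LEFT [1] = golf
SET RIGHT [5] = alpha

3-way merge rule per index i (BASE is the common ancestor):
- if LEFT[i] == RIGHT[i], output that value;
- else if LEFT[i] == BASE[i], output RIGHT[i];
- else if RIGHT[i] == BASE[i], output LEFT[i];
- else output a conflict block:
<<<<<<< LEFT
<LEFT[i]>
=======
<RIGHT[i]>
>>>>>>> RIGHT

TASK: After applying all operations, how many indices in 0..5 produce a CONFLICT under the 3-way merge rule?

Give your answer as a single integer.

Answer: 2

Derivation:
Final LEFT:  [lima, golf, delta, lima, foxtrot, foxtrot]
Final RIGHT: [hotel, charlie, india, lima, kilo, alpha]
i=0: L=lima=BASE, R=hotel -> take RIGHT -> hotel
i=1: BASE=hotel L=golf R=charlie all differ -> CONFLICT
i=2: L=delta=BASE, R=india -> take RIGHT -> india
i=3: L=lima R=lima -> agree -> lima
i=4: L=foxtrot, R=kilo=BASE -> take LEFT -> foxtrot
i=5: BASE=bravo L=foxtrot R=alpha all differ -> CONFLICT
Conflict count: 2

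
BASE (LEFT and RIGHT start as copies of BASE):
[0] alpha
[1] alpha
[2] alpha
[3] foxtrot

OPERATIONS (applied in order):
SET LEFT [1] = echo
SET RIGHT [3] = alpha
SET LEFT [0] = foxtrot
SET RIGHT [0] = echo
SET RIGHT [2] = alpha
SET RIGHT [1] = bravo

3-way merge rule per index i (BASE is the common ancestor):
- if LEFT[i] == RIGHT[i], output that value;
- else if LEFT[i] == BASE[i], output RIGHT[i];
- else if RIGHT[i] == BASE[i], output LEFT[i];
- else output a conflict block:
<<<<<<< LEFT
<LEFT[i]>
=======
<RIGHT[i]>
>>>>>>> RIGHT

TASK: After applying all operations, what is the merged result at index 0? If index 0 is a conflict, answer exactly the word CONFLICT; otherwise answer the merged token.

Answer: CONFLICT

Derivation:
Final LEFT:  [foxtrot, echo, alpha, foxtrot]
Final RIGHT: [echo, bravo, alpha, alpha]
i=0: BASE=alpha L=foxtrot R=echo all differ -> CONFLICT
i=1: BASE=alpha L=echo R=bravo all differ -> CONFLICT
i=2: L=alpha R=alpha -> agree -> alpha
i=3: L=foxtrot=BASE, R=alpha -> take RIGHT -> alpha
Index 0 -> CONFLICT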